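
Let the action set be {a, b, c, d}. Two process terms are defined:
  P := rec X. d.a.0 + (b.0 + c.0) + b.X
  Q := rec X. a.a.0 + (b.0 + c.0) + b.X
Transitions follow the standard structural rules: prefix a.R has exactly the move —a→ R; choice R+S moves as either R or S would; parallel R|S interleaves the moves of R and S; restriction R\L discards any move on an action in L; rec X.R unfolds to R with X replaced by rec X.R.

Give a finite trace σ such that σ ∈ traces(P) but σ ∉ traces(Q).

d

Reachable graph of P (3 states):
  m0 = rec X. d.a.0 + (b.0 + c.0) + b.X ⊢ =b=> m0, =b=> m1, =c=> m1, =d=> m2
  m1 = 0 ⊢ (no moves)
  m2 = a.0 ⊢ =a=> m1
Reachable graph of Q (3 states):
  n0 = rec X. a.a.0 + (b.0 + c.0) + b.X ⊢ =a=> n1, =b=> n0, =b=> n2, =c=> n2
  n1 = a.0 ⊢ =a=> n2
  n2 = 0 ⊢ (no moves)
Run σ = ⟨d⟩ on P: start {m0}
  step 1 (d): {m2}
  ✓ P
Run σ = ⟨d⟩ on Q: start {n0}
  step 1 (d): no successor for Q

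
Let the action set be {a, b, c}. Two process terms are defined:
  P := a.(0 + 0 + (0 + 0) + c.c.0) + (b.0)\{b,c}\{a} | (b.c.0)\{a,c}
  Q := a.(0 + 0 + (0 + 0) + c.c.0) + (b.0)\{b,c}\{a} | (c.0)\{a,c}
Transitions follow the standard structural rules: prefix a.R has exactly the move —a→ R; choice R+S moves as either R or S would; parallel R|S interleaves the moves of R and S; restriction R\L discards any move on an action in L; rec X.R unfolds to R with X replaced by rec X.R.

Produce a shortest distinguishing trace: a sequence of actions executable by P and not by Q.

P's transition system — 5 states:
  s0 = a.(0 + 0 + (0 + 0) + c.c.0) + (b.0)\{b,c}\{a} | (b.c.0)\{a,c} :: --a--▸ s1, --b--▸ s2
  s1 = 0 + 0 + (0 + 0) + c.c.0 :: --c--▸ s3
  s2 = (b.0)\{b,c}\{a} | (c.0)\{a,c} :: stopped
  s3 = c.0 :: --c--▸ s4
  s4 = 0 :: stopped
Q's transition system — 4 states:
  t0 = a.(0 + 0 + (0 + 0) + c.c.0) + (b.0)\{b,c}\{a} | (c.0)\{a,c} :: --a--▸ t1
  t1 = 0 + 0 + (0 + 0) + c.c.0 :: --c--▸ t2
  t2 = c.0 :: --c--▸ t3
  t3 = 0 :: stopped
Run σ = ⟨b⟩ on P: start {s0}
  step 1 (b): {s2}
  — P admits the full trace.
Run σ = ⟨b⟩ on Q: start {t0}
  step 1 (b): ∅  — Q cannot continue

b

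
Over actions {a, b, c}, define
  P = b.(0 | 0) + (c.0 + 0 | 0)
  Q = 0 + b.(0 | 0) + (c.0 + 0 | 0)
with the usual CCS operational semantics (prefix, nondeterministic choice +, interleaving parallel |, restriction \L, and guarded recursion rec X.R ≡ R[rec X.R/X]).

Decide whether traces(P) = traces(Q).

YES

LTS(P): 3 reachable states
  s0 = b.(0 | 0) + (c.0 + 0 | 0) → ··b··> s1, ··c··> s2
  s1 = 0 | 0 → ·
  s2 = 0 → ·
LTS(Q): 3 reachable states
  t0 = 0 + b.(0 | 0) + (c.0 + 0 | 0) → ··b··> t1, ··c··> t2
  t1 = 0 | 0 → ·
  t2 = 0 → ·
Partition-refinement fixed point:
  B0 = {s0, t0}
  B1 = {s1, s2, t1, t2}
s0 ∈ B0, t0 ∈ B0 → same block
Bisimilar ⇒ trace-equivalent.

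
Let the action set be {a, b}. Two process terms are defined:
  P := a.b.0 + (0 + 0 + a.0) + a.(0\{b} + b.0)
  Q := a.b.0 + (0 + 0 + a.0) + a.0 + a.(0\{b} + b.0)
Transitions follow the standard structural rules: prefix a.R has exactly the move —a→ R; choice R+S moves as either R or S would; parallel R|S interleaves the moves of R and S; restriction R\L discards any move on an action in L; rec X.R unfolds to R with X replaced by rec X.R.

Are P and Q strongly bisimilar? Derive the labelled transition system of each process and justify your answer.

Reachable graph of P (4 states):
  p0 = a.b.0 + (0 + 0 + a.0) + a.(0\{b} + b.0) → --a--▸ p1, --a--▸ p2, --a--▸ p3
  p1 = 0 → (no moves)
  p2 = 0\{b} + b.0 → --b--▸ p1
  p3 = b.0 → --b--▸ p1
Reachable graph of Q (4 states):
  q0 = a.b.0 + (0 + 0 + a.0) + a.0 + a.(0\{b} + b.0) → --a--▸ q1, --a--▸ q2, --a--▸ q3
  q1 = 0 → (no moves)
  q2 = 0\{b} + b.0 → --b--▸ q1
  q3 = b.0 → --b--▸ q1
Partition-refinement fixed point:
  B0 = {p0, q0}
  B1 = {p2, p3, q2, q3}
  B2 = {p1, q1}
p0 ∈ B0, q0 ∈ B0 → same block

bisimilar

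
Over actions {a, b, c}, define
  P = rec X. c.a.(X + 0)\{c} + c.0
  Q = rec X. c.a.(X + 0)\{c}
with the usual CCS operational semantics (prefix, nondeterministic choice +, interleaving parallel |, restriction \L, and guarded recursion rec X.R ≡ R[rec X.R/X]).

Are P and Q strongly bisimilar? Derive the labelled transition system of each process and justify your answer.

not bisimilar

P's transition system — 4 states:
  u0 = rec X. c.a.(X + 0)\{c} + c.0 has moves ··c··> u1, ··c··> u2
  u1 = 0 has moves ∅
  u2 = a.((rec X. c.a.(X + 0)\{c} + c.0) + 0)\{c} has moves ··a··> u3
  u3 = ((rec X. c.a.(X + 0)\{c} + c.0) + 0)\{c} has moves ∅
Q's transition system — 3 states:
  v0 = rec X. c.a.(X + 0)\{c} has moves ··c··> v1
  v1 = a.((rec X. c.a.(X + 0)\{c}) + 0)\{c} has moves ··a··> v2
  v2 = ((rec X. c.a.(X + 0)\{c}) + 0)\{c} has moves ∅
Coarsest stable partition (strong bisimilarity classes):
  B0 = {u0}
  B1 = {u2, v1}
  B2 = {u1, u3, v2}
  B3 = {v0}
u0 ∈ B0, v0 ∈ B3 → different blocks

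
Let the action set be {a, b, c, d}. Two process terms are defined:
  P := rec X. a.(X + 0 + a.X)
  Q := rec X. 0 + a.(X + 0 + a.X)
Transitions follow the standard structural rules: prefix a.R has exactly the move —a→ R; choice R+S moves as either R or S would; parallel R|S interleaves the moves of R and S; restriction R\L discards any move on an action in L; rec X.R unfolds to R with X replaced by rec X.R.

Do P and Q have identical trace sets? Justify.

LTS(P): 2 reachable states
  s0 = rec X. a.(X + 0 + a.X) → =a=> s1
  s1 = (rec X. a.(X + 0 + a.X)) + 0 + a.(rec X. a.(X + 0 + a.X)) → =a=> s0, =a=> s1
LTS(Q): 2 reachable states
  t0 = rec X. 0 + a.(X + 0 + a.X) → =a=> t1
  t1 = (rec X. 0 + a.(X + 0 + a.X)) + 0 + a.(rec X. 0 + a.(X + 0 + a.X)) → =a=> t0, =a=> t1
Coarsest stable partition (strong bisimilarity classes):
  B0 = {s0, s1, t0, t1}
s0 ∈ B0, t0 ∈ B0 → same block
Bisimilar ⇒ trace-equivalent.

trace-equivalent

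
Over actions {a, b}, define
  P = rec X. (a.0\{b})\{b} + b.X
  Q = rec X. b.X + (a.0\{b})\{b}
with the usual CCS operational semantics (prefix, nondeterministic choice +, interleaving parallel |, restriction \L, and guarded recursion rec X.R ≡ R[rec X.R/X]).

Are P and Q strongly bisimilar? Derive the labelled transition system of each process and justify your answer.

P ~ Q

P's transition system — 2 states:
  p0 = rec X. (a.0\{b})\{b} + b.X | --a--▸ p1, --b--▸ p0
  p1 = 0\{b}\{b} | stopped
Q's transition system — 2 states:
  q0 = rec X. b.X + (a.0\{b})\{b} | --a--▸ q1, --b--▸ q0
  q1 = 0\{b}\{b} | stopped
Partition-refinement fixed point:
  B0 = {p0, q0}
  B1 = {p1, q1}
p0 ∈ B0, q0 ∈ B0 → same block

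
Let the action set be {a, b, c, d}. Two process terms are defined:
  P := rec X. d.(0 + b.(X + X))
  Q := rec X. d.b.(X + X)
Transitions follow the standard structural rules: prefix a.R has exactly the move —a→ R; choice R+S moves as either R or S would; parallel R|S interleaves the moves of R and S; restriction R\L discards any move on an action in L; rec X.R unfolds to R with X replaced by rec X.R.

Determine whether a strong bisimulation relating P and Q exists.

bisimilar

Reachable graph of P (3 states):
  m0 = rec X. d.(0 + b.(X + X)) :: --d--▸ m1
  m1 = 0 + b.((rec X. d.(0 + b.(X + X))) + (rec X. d.(0 + b.(X + X)))) :: --b--▸ m2
  m2 = (rec X. d.(0 + b.(X + X))) + (rec X. d.(0 + b.(X + X))) :: --d--▸ m1
Reachable graph of Q (3 states):
  n0 = rec X. d.b.(X + X) :: --d--▸ n1
  n1 = b.((rec X. d.b.(X + X)) + (rec X. d.b.(X + X))) :: --b--▸ n2
  n2 = (rec X. d.b.(X + X)) + (rec X. d.b.(X + X)) :: --d--▸ n1
Coarsest stable partition (strong bisimilarity classes):
  B0 = {m0, m2, n0, n2}
  B1 = {m1, n1}
m0 ∈ B0, n0 ∈ B0 → same block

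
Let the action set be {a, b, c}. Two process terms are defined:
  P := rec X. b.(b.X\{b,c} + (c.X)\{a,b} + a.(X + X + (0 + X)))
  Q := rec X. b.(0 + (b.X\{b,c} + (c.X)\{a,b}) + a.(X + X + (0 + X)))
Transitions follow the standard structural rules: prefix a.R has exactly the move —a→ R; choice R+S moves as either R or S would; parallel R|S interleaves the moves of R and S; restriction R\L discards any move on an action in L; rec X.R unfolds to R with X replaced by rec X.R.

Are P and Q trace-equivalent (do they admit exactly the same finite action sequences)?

traces(P) = traces(Q)

Reachable graph of P (5 states):
  u0 = rec X. b.(b.X\{b,c} + (c.X)\{a,b} + a.(X + X + (0 + X))) has moves -b-> u1
  u1 = b.(rec X. b.(b.X\{b,c} + (c.X)\{a,b} + a.(X + X + (0 + X))))\{b,c} + (c.(rec X. b.(b.X\{b,c} + (c.X)\{a,b} + a.(X + X + (0 + X)))))\{a,b} + a.((rec X. b.(b.X\{b,c} + (c.X)\{a,b} + a.(X + X + (0 + X)))) + (rec X. b.(b.X\{b,c} + (c.X)\{a,b} + a.(X + X + (0 + X)))) + (0 + (rec X. b.(b.X\{b,c} + (c.X)\{a,b} + a.(X + X + (0 + X)))))) has moves -a-> u2, -b-> u3, -c-> u4
  u2 = (rec X. b.(b.X\{b,c} + (c.X)\{a,b} + a.(X + X + (0 + X)))) + (rec X. b.(b.X\{b,c} + (c.X)\{a,b} + a.(X + X + (0 + X)))) + (0 + (rec X. b.(b.X\{b,c} + (c.X)\{a,b} + a.(X + X + (0 + X))))) has moves -b-> u1
  u3 = (rec X. b.(b.X\{b,c} + (c.X)\{a,b} + a.(X + X + (0 + X))))\{b,c} has moves ·
  u4 = (rec X. b.(b.X\{b,c} + (c.X)\{a,b} + a.(X + X + (0 + X))))\{a,b} has moves ·
Reachable graph of Q (5 states):
  v0 = rec X. b.(0 + (b.X\{b,c} + (c.X)\{a,b}) + a.(X + X + (0 + X))) has moves -b-> v1
  v1 = 0 + (b.(rec X. b.(0 + (b.X\{b,c} + (c.X)\{a,b}) + a.(X + X + (0 + X))))\{b,c} + (c.(rec X. b.(0 + (b.X\{b,c} + (c.X)\{a,b}) + a.(X + X + (0 + X)))))\{a,b}) + a.((rec X. b.(0 + (b.X\{b,c} + (c.X)\{a,b}) + a.(X + X + (0 + X)))) + (rec X. b.(0 + (b.X\{b,c} + (c.X)\{a,b}) + a.(X + X + (0 + X)))) + (0 + (rec X. b.(0 + (b.X\{b,c} + (c.X)\{a,b}) + a.(X + X + (0 + X)))))) has moves -a-> v2, -b-> v3, -c-> v4
  v2 = (rec X. b.(0 + (b.X\{b,c} + (c.X)\{a,b}) + a.(X + X + (0 + X)))) + (rec X. b.(0 + (b.X\{b,c} + (c.X)\{a,b}) + a.(X + X + (0 + X)))) + (0 + (rec X. b.(0 + (b.X\{b,c} + (c.X)\{a,b}) + a.(X + X + (0 + X))))) has moves -b-> v1
  v3 = (rec X. b.(0 + (b.X\{b,c} + (c.X)\{a,b}) + a.(X + X + (0 + X))))\{b,c} has moves ·
  v4 = (rec X. b.(0 + (b.X\{b,c} + (c.X)\{a,b}) + a.(X + X + (0 + X))))\{a,b} has moves ·
Coarsest stable partition (strong bisimilarity classes):
  B0 = {u0, u2, v0, v2}
  B1 = {u1, v1}
  B2 = {u3, u4, v3, v4}
u0 ∈ B0, v0 ∈ B0 → same block
Bisimilar ⇒ trace-equivalent.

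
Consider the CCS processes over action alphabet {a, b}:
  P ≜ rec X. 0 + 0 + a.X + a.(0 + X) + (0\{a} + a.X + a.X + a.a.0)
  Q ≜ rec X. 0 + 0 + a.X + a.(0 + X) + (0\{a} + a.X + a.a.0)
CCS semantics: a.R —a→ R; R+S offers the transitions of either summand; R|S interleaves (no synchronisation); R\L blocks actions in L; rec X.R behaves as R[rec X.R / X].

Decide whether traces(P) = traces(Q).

YES

LTS(P): 4 reachable states
  s0 = rec X. 0 + 0 + a.X + a.(0 + X) + (0\{a} + a.X + a.X + a.a.0) ⊢ ··a··> s0, ··a··> s1, ··a··> s2
  s1 = 0 + (rec X. 0 + 0 + a.X + a.(0 + X) + (0\{a} + a.X + a.X + a.a.0)) ⊢ ··a··> s0, ··a··> s1, ··a··> s2
  s2 = a.0 ⊢ ··a··> s3
  s3 = 0 ⊢ stopped
LTS(Q): 4 reachable states
  t0 = rec X. 0 + 0 + a.X + a.(0 + X) + (0\{a} + a.X + a.a.0) ⊢ ··a··> t0, ··a··> t1, ··a··> t2
  t1 = 0 + (rec X. 0 + 0 + a.X + a.(0 + X) + (0\{a} + a.X + a.a.0)) ⊢ ··a··> t0, ··a··> t1, ··a··> t2
  t2 = a.0 ⊢ ··a··> t3
  t3 = 0 ⊢ stopped
Coarsest stable partition (strong bisimilarity classes):
  B0 = {s0, s1, t0, t1}
  B1 = {s2, t2}
  B2 = {s3, t3}
s0 ∈ B0, t0 ∈ B0 → same block
Bisimilar ⇒ trace-equivalent.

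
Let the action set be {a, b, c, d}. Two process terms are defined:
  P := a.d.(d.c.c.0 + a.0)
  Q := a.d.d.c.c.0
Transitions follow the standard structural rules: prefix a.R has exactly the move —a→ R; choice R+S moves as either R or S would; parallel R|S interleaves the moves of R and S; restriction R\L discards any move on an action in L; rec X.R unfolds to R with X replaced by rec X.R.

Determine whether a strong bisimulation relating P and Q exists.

not bisimilar

Reachable graph of P (6 states):
  p0 = a.d.(d.c.c.0 + a.0) → —a→ p1
  p1 = d.(d.c.c.0 + a.0) → —d→ p2
  p2 = d.c.c.0 + a.0 → —a→ p3, —d→ p4
  p3 = 0 → stopped
  p4 = c.c.0 → —c→ p5
  p5 = c.0 → —c→ p3
Reachable graph of Q (6 states):
  q0 = a.d.d.c.c.0 → —a→ q1
  q1 = d.d.c.c.0 → —d→ q2
  q2 = d.c.c.0 → —d→ q3
  q3 = c.c.0 → —c→ q4
  q4 = c.0 → —c→ q5
  q5 = 0 → stopped
Bisimilarity quotient blocks:
  B0 = {p0}
  B1 = {p1}
  B2 = {p2}
  B3 = {p3, q5}
  B4 = {p4, q3}
  B5 = {p5, q4}
  B6 = {q0}
  B7 = {q1}
  B8 = {q2}
p0 ∈ B0, q0 ∈ B6 → different blocks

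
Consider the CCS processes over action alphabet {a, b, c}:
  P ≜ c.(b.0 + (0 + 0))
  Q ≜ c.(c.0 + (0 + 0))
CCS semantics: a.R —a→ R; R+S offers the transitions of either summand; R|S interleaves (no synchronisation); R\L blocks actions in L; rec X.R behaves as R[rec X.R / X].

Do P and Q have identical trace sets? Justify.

LTS(P): 3 reachable states
  p0 = c.(b.0 + (0 + 0)) :: =c=> p1
  p1 = b.0 + (0 + 0) :: =b=> p2
  p2 = 0 :: deadlocked
LTS(Q): 3 reachable states
  q0 = c.(c.0 + (0 + 0)) :: =c=> q1
  q1 = c.0 + (0 + 0) :: =c=> q2
  q2 = 0 :: deadlocked
Executing cb from P (initial set {p0}):
  after c @ step 1: {p1}
  after b @ step 2: {p2}
  P completes σ.
Executing cb from Q (initial set {q0}):
  after c @ step 1: {q1}
  after b @ step 2: ∅ (Q stuck)

traces(P) ≠ traces(Q) — witness ⟨cb⟩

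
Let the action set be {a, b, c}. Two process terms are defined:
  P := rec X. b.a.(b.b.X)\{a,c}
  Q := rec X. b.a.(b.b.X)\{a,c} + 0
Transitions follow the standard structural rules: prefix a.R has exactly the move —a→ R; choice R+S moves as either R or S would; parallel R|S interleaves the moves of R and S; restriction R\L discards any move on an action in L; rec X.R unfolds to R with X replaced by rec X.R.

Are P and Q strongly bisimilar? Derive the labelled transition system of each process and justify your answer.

P ~ Q

P's transition system — 6 states:
  m0 = rec X. b.a.(b.b.X)\{a,c} ⊢ ··b··> m1
  m1 = a.(b.b.(rec X. b.a.(b.b.X)\{a,c}))\{a,c} ⊢ ··a··> m2
  m2 = (b.b.(rec X. b.a.(b.b.X)\{a,c}))\{a,c} ⊢ ··b··> m3
  m3 = (b.(rec X. b.a.(b.b.X)\{a,c}))\{a,c} ⊢ ··b··> m4
  m4 = (rec X. b.a.(b.b.X)\{a,c})\{a,c} ⊢ ··b··> m5
  m5 = (a.(b.b.(rec X. b.a.(b.b.X)\{a,c}))\{a,c})\{a,c} ⊢ stopped
Q's transition system — 6 states:
  n0 = rec X. b.a.(b.b.X)\{a,c} + 0 ⊢ ··b··> n1
  n1 = a.(b.b.(rec X. b.a.(b.b.X)\{a,c} + 0))\{a,c} ⊢ ··a··> n2
  n2 = (b.b.(rec X. b.a.(b.b.X)\{a,c} + 0))\{a,c} ⊢ ··b··> n3
  n3 = (b.(rec X. b.a.(b.b.X)\{a,c} + 0))\{a,c} ⊢ ··b··> n4
  n4 = (rec X. b.a.(b.b.X)\{a,c} + 0)\{a,c} ⊢ ··b··> n5
  n5 = (a.(b.b.(rec X. b.a.(b.b.X)\{a,c} + 0))\{a,c})\{a,c} ⊢ stopped
Coarsest stable partition (strong bisimilarity classes):
  B0 = {m0, n0}
  B1 = {m1, n1}
  B2 = {m2, n2}
  B3 = {m3, n3}
  B4 = {m4, n4}
  B5 = {m5, n5}
m0 ∈ B0, n0 ∈ B0 → same block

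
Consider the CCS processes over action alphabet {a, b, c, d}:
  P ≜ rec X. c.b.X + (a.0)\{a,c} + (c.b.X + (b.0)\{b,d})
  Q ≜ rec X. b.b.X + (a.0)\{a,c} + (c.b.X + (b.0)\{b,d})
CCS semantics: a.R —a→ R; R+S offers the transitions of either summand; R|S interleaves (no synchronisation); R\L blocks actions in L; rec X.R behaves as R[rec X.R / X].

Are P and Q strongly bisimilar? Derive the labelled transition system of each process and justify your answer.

LTS(P): 2 reachable states
  s0 = rec X. c.b.X + (a.0)\{a,c} + (c.b.X + (b.0)\{b,d}) :: ··c··> s1
  s1 = b.(rec X. c.b.X + (a.0)\{a,c} + (c.b.X + (b.0)\{b,d})) :: ··b··> s0
LTS(Q): 2 reachable states
  t0 = rec X. b.b.X + (a.0)\{a,c} + (c.b.X + (b.0)\{b,d}) :: ··b··> t1, ··c··> t1
  t1 = b.(rec X. b.b.X + (a.0)\{a,c} + (c.b.X + (b.0)\{b,d})) :: ··b··> t0
Coarsest stable partition (strong bisimilarity classes):
  B0 = {s0}
  B1 = {s1}
  B2 = {t0}
  B3 = {t1}
s0 ∈ B0, t0 ∈ B2 → different blocks

P ≁ Q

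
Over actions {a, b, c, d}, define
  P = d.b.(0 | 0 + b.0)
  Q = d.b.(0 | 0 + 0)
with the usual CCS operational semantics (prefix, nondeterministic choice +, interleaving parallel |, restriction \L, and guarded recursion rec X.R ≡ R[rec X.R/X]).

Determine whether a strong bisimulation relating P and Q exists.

NO

P's transition system — 4 states:
  m0 = d.b.(0 | 0 + b.0) → —d→ m1
  m1 = b.(0 | 0 + b.0) → —b→ m2
  m2 = 0 | 0 + b.0 → —b→ m3
  m3 = 0 → deadlocked
Q's transition system — 3 states:
  n0 = d.b.(0 | 0 + 0) → —d→ n1
  n1 = b.(0 | 0 + 0) → —b→ n2
  n2 = 0 | 0 + 0 → deadlocked
Coarsest stable partition (strong bisimilarity classes):
  B0 = {m0}
  B1 = {m1}
  B2 = {m2, n1}
  B3 = {m3, n2}
  B4 = {n0}
m0 ∈ B0, n0 ∈ B4 → different blocks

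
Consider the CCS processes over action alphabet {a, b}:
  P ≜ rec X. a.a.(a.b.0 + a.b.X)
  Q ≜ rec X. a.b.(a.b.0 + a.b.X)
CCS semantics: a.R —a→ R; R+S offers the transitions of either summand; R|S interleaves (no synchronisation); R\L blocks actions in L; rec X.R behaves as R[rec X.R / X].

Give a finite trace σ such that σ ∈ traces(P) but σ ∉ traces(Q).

LTS(P): 6 reachable states
  u0 = rec X. a.a.(a.b.0 + a.b.X) | =a=> u1
  u1 = a.(a.b.0 + a.b.(rec X. a.a.(a.b.0 + a.b.X))) | =a=> u2
  u2 = a.b.0 + a.b.(rec X. a.a.(a.b.0 + a.b.X)) | =a=> u3, =a=> u4
  u3 = b.(rec X. a.a.(a.b.0 + a.b.X)) | =b=> u0
  u4 = b.0 | =b=> u5
  u5 = 0 | ·
LTS(Q): 6 reachable states
  v0 = rec X. a.b.(a.b.0 + a.b.X) | =a=> v1
  v1 = b.(a.b.0 + a.b.(rec X. a.b.(a.b.0 + a.b.X))) | =b=> v2
  v2 = a.b.0 + a.b.(rec X. a.b.(a.b.0 + a.b.X)) | =a=> v3, =a=> v4
  v3 = b.(rec X. a.b.(a.b.0 + a.b.X)) | =b=> v0
  v4 = b.0 | =b=> v5
  v5 = 0 | ·
Run σ = ⟨aa⟩ on P: start {u0}
  step 1 (a): {u1}
  step 2 (a): {u2}
  P completes σ.
Run σ = ⟨aa⟩ on Q: start {v0}
  step 1 (a): {v1}
  step 2 (a): ∅  — Q cannot continue

aa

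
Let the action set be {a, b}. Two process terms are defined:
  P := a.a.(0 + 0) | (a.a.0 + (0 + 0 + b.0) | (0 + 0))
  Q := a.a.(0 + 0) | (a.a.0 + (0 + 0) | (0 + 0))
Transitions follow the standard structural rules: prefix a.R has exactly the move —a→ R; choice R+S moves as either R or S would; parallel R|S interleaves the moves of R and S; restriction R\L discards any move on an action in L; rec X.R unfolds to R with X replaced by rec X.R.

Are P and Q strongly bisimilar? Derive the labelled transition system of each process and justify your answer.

P ≁ Q

LTS(P): 12 reachable states
  m0 = a.a.(0 + 0) | (a.a.0 + (0 + 0 + b.0) | (0 + 0)) → —a→ m1, —a→ m2, —b→ m3
  m1 = a.(0 + 0) | (a.a.0 + (0 + 0 + b.0) | (0 + 0)) → —a→ m4, —a→ m5, —b→ m6
  m2 = a.a.(0 + 0) | a.0 → —a→ m5, —a→ m7
  m3 = a.a.(0 + 0) | (0 | (0 + 0)) → —a→ m6
  m4 = (0 + 0) | (a.a.0 + (0 + 0 + b.0) | (0 + 0)) → —a→ m8, —b→ m9
  m5 = a.(0 + 0) | a.0 → —a→ m10, —a→ m8
  m6 = a.(0 + 0) | (0 | (0 + 0)) → —a→ m9
  m7 = a.a.(0 + 0) | 0 → —a→ m10
  m8 = (0 + 0) | a.0 → —a→ m11
  m9 = (0 + 0) | (0 | (0 + 0)) → (no moves)
  m10 = a.(0 + 0) | 0 → —a→ m11
  m11 = (0 + 0) | 0 → (no moves)
LTS(Q): 9 reachable states
  n0 = a.a.(0 + 0) | (a.a.0 + (0 + 0) | (0 + 0)) → —a→ n1, —a→ n2
  n1 = a.(0 + 0) | (a.a.0 + (0 + 0) | (0 + 0)) → —a→ n3, —a→ n4
  n2 = a.a.(0 + 0) | a.0 → —a→ n4, —a→ n5
  n3 = (0 + 0) | (a.a.0 + (0 + 0) | (0 + 0)) → —a→ n6
  n4 = a.(0 + 0) | a.0 → —a→ n6, —a→ n7
  n5 = a.a.(0 + 0) | 0 → —a→ n7
  n6 = (0 + 0) | a.0 → —a→ n8
  n7 = a.(0 + 0) | 0 → —a→ n8
  n8 = (0 + 0) | 0 → (no moves)
Coarsest stable partition (strong bisimilarity classes):
  B0 = {m0}
  B1 = {m1}
  B2 = {m4}
  B3 = {m11, m9, n8}
  B4 = {m10, m6, m8, n6, n7}
  B5 = {m3, m5, m7, n3, n4, n5}
  B6 = {m2, n1, n2}
  B7 = {n0}
m0 ∈ B0, n0 ∈ B7 → different blocks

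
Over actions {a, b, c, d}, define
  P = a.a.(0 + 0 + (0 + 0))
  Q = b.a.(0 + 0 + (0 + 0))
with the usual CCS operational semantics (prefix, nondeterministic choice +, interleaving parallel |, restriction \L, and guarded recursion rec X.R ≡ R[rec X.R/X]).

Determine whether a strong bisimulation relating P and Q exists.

Reachable graph of P (3 states):
  m0 = a.a.(0 + 0 + (0 + 0)) | ··a··> m1
  m1 = a.(0 + 0 + (0 + 0)) | ··a··> m2
  m2 = 0 + 0 + (0 + 0) | ·
Reachable graph of Q (3 states):
  n0 = b.a.(0 + 0 + (0 + 0)) | ··b··> n1
  n1 = a.(0 + 0 + (0 + 0)) | ··a··> n2
  n2 = 0 + 0 + (0 + 0) | ·
Partition-refinement fixed point:
  B0 = {m0}
  B1 = {m1, n1}
  B2 = {m2, n2}
  B3 = {n0}
m0 ∈ B0, n0 ∈ B3 → different blocks

P ≁ Q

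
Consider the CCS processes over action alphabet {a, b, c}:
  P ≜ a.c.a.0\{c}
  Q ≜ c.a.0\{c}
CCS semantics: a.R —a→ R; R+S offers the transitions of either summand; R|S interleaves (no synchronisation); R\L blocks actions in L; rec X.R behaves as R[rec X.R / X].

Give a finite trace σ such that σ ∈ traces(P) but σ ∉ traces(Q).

LTS(P): 4 reachable states
  p0 = a.c.a.0\{c} → —a→ p1
  p1 = c.a.0\{c} → —c→ p2
  p2 = a.0\{c} → —a→ p3
  p3 = 0\{c} → (no moves)
LTS(Q): 3 reachable states
  q0 = c.a.0\{c} → —c→ q1
  q1 = a.0\{c} → —a→ q2
  q2 = 0\{c} → (no moves)
Trace ⟨a⟩ through P, begin at {p0}:
  [1] a ⇒ {p1}
  — P admits the full trace.
Trace ⟨a⟩ through Q, begin at {q0}:
  [1] a ⇒ ∅ (Q stuck)

a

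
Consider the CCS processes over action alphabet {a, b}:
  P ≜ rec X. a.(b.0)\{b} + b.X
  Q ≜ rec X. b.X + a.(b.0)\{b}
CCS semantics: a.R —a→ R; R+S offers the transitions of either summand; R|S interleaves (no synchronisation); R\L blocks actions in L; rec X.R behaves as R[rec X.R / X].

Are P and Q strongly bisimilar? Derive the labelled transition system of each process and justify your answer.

P ~ Q

Reachable graph of P (2 states):
  m0 = rec X. a.(b.0)\{b} + b.X :: —a→ m1, —b→ m0
  m1 = (b.0)\{b} :: deadlocked
Reachable graph of Q (2 states):
  n0 = rec X. b.X + a.(b.0)\{b} :: —a→ n1, —b→ n0
  n1 = (b.0)\{b} :: deadlocked
Bisimilarity quotient blocks:
  B0 = {m0, n0}
  B1 = {m1, n1}
m0 ∈ B0, n0 ∈ B0 → same block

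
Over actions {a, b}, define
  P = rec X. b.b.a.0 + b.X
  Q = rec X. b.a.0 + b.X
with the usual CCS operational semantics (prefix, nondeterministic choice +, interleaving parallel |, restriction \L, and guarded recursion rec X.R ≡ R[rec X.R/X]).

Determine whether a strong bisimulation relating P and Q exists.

P's transition system — 4 states:
  s0 = rec X. b.b.a.0 + b.X | =b=> s0, =b=> s1
  s1 = b.a.0 | =b=> s2
  s2 = a.0 | =a=> s3
  s3 = 0 | (no moves)
Q's transition system — 3 states:
  t0 = rec X. b.a.0 + b.X | =b=> t0, =b=> t1
  t1 = a.0 | =a=> t2
  t2 = 0 | (no moves)
Coarsest stable partition (strong bisimilarity classes):
  B0 = {s0}
  B1 = {s1}
  B2 = {s2, t1}
  B3 = {s3, t2}
  B4 = {t0}
s0 ∈ B0, t0 ∈ B4 → different blocks

not bisimilar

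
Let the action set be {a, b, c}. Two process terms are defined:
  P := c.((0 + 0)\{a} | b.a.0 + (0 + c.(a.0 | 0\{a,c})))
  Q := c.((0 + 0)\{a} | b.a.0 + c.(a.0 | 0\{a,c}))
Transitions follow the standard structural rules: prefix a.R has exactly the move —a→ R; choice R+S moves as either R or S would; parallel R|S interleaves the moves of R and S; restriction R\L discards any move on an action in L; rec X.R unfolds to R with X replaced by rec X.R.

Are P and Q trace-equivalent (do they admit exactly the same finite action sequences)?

trace-equivalent

P's transition system — 6 states:
  u0 = c.((0 + 0)\{a} | b.a.0 + (0 + c.(a.0 | 0\{a,c}))) ⊢ -c-> u1
  u1 = (0 + 0)\{a} | b.a.0 + (0 + c.(a.0 | 0\{a,c})) ⊢ -b-> u2, -c-> u3
  u2 = (0 + 0)\{a} | a.0 ⊢ -a-> u4
  u3 = a.0 | 0\{a,c} ⊢ -a-> u5
  u4 = (0 + 0)\{a} | 0 ⊢ stopped
  u5 = 0 | 0\{a,c} ⊢ stopped
Q's transition system — 6 states:
  v0 = c.((0 + 0)\{a} | b.a.0 + c.(a.0 | 0\{a,c})) ⊢ -c-> v1
  v1 = (0 + 0)\{a} | b.a.0 + c.(a.0 | 0\{a,c}) ⊢ -b-> v2, -c-> v3
  v2 = (0 + 0)\{a} | a.0 ⊢ -a-> v4
  v3 = a.0 | 0\{a,c} ⊢ -a-> v5
  v4 = (0 + 0)\{a} | 0 ⊢ stopped
  v5 = 0 | 0\{a,c} ⊢ stopped
Partition-refinement fixed point:
  B0 = {u0, v0}
  B1 = {u1, v1}
  B2 = {u2, u3, v2, v3}
  B3 = {u4, u5, v4, v5}
u0 ∈ B0, v0 ∈ B0 → same block
Bisimilar ⇒ trace-equivalent.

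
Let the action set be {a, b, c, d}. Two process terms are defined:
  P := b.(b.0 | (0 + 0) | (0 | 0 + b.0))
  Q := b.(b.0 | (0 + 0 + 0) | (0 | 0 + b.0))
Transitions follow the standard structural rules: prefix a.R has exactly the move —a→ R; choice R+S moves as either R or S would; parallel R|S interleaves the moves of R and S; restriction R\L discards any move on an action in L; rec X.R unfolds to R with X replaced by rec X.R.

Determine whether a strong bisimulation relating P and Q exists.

bisimilar

P's transition system — 5 states:
  p0 = b.(b.0 | (0 + 0) | (0 | 0 + b.0)) | -b-> p1
  p1 = b.0 | (0 + 0) | (0 | 0 + b.0) | -b-> p2, -b-> p3
  p2 = 0 | (0 + 0) | (0 | 0 + b.0) | -b-> p4
  p3 = b.0 | (0 + 0) | 0 | -b-> p4
  p4 = 0 | (0 + 0) | 0 | stopped
Q's transition system — 5 states:
  q0 = b.(b.0 | (0 + 0 + 0) | (0 | 0 + b.0)) | -b-> q1
  q1 = b.0 | (0 + 0 + 0) | (0 | 0 + b.0) | -b-> q2, -b-> q3
  q2 = 0 | (0 + 0 + 0) | (0 | 0 + b.0) | -b-> q4
  q3 = b.0 | (0 + 0 + 0) | 0 | -b-> q4
  q4 = 0 | (0 + 0 + 0) | 0 | stopped
Coarsest stable partition (strong bisimilarity classes):
  B0 = {p0, q0}
  B1 = {p1, q1}
  B2 = {p2, p3, q2, q3}
  B3 = {p4, q4}
p0 ∈ B0, q0 ∈ B0 → same block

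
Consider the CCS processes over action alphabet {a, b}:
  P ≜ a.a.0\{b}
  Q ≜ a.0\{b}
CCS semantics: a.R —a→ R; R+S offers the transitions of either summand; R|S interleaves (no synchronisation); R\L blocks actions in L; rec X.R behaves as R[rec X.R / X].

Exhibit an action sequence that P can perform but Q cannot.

Reachable graph of P (3 states):
  u0 = a.a.0\{b} → -a-> u1
  u1 = a.0\{b} → -a-> u2
  u2 = 0\{b} → deadlocked
Reachable graph of Q (2 states):
  v0 = a.0\{b} → -a-> v1
  v1 = 0\{b} → deadlocked
Executing aa from P (initial set {u0}):
  step 1 (a): {u1}
  step 2 (a): {u2}
  P completes σ.
Executing aa from Q (initial set {v0}):
  step 1 (a): {v1}
  step 2 (a): no successor for Q

aa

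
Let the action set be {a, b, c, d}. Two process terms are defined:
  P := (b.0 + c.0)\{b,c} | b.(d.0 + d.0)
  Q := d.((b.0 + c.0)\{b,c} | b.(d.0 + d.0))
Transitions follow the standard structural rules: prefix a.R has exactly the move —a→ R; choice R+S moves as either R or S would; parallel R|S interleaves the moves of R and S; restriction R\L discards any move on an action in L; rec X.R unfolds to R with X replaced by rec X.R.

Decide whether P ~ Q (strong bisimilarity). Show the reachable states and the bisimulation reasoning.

Reachable graph of P (3 states):
  s0 = (b.0 + c.0)\{b,c} | b.(d.0 + d.0) → --b--▸ s1
  s1 = (b.0 + c.0)\{b,c} | (d.0 + d.0) → --d--▸ s2
  s2 = (b.0 + c.0)\{b,c} | 0 → ·
Reachable graph of Q (4 states):
  t0 = d.((b.0 + c.0)\{b,c} | b.(d.0 + d.0)) → --d--▸ t1
  t1 = (b.0 + c.0)\{b,c} | b.(d.0 + d.0) → --b--▸ t2
  t2 = (b.0 + c.0)\{b,c} | (d.0 + d.0) → --d--▸ t3
  t3 = (b.0 + c.0)\{b,c} | 0 → ·
Bisimilarity quotient blocks:
  B0 = {s0, t1}
  B1 = {s1, t2}
  B2 = {s2, t3}
  B3 = {t0}
s0 ∈ B0, t0 ∈ B3 → different blocks

not bisimilar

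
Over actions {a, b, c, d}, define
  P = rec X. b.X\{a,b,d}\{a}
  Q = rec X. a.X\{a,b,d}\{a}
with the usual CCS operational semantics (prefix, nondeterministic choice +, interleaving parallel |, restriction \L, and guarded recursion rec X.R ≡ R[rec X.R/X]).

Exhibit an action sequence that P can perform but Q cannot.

b

LTS(P): 2 reachable states
  u0 = rec X. b.X\{a,b,d}\{a} → --b--▸ u1
  u1 = (rec X. b.X\{a,b,d}\{a})\{a,b,d}\{a} → ∅
LTS(Q): 2 reachable states
  v0 = rec X. a.X\{a,b,d}\{a} → --a--▸ v1
  v1 = (rec X. a.X\{a,b,d}\{a})\{a,b,d}\{a} → ∅
Executing b from P (initial set {u0}):
  step 1 (b): {u1}
  — P admits the full trace.
Executing b from Q (initial set {v0}):
  step 1 (b): ∅ (Q stuck)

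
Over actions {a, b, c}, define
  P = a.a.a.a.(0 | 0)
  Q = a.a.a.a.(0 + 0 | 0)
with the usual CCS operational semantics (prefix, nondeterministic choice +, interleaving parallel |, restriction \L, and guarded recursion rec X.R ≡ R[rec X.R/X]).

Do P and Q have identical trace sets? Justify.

traces(P) = traces(Q)

Reachable graph of P (5 states):
  m0 = a.a.a.a.(0 | 0) | ··a··> m1
  m1 = a.a.a.(0 | 0) | ··a··> m2
  m2 = a.a.(0 | 0) | ··a··> m3
  m3 = a.(0 | 0) | ··a··> m4
  m4 = 0 | 0 | stopped
Reachable graph of Q (5 states):
  n0 = a.a.a.a.(0 + 0 | 0) | ··a··> n1
  n1 = a.a.a.(0 + 0 | 0) | ··a··> n2
  n2 = a.a.(0 + 0 | 0) | ··a··> n3
  n3 = a.(0 + 0 | 0) | ··a··> n4
  n4 = 0 + 0 | 0 | stopped
Coarsest stable partition (strong bisimilarity classes):
  B0 = {m0, n0}
  B1 = {m1, n1}
  B2 = {m2, n2}
  B3 = {m3, n3}
  B4 = {m4, n4}
m0 ∈ B0, n0 ∈ B0 → same block
Bisimilar ⇒ trace-equivalent.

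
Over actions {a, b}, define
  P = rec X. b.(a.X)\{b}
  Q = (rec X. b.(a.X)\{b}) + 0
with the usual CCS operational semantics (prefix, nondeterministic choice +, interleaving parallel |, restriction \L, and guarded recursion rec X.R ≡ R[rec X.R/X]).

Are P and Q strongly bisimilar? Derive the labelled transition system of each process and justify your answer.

P ~ Q

LTS(P): 3 reachable states
  s0 = rec X. b.(a.X)\{b} :: -b-> s1
  s1 = (a.(rec X. b.(a.X)\{b}))\{b} :: -a-> s2
  s2 = (rec X. b.(a.X)\{b})\{b} :: deadlocked
LTS(Q): 3 reachable states
  t0 = (rec X. b.(a.X)\{b}) + 0 :: -b-> t1
  t1 = (a.(rec X. b.(a.X)\{b}))\{b} :: -a-> t2
  t2 = (rec X. b.(a.X)\{b})\{b} :: deadlocked
Coarsest stable partition (strong bisimilarity classes):
  B0 = {s0, t0}
  B1 = {s1, t1}
  B2 = {s2, t2}
s0 ∈ B0, t0 ∈ B0 → same block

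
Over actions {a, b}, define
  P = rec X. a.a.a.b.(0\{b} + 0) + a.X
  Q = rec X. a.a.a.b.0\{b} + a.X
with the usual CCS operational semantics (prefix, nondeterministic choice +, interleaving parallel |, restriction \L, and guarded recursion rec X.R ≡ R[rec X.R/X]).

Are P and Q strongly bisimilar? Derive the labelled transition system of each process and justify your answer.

LTS(P): 5 reachable states
  m0 = rec X. a.a.a.b.(0\{b} + 0) + a.X | --a--▸ m0, --a--▸ m1
  m1 = a.a.b.(0\{b} + 0) | --a--▸ m2
  m2 = a.b.(0\{b} + 0) | --a--▸ m3
  m3 = b.(0\{b} + 0) | --b--▸ m4
  m4 = 0\{b} + 0 | stopped
LTS(Q): 5 reachable states
  n0 = rec X. a.a.a.b.0\{b} + a.X | --a--▸ n0, --a--▸ n1
  n1 = a.a.b.0\{b} | --a--▸ n2
  n2 = a.b.0\{b} | --a--▸ n3
  n3 = b.0\{b} | --b--▸ n4
  n4 = 0\{b} | stopped
Coarsest stable partition (strong bisimilarity classes):
  B0 = {m0, n0}
  B1 = {m1, n1}
  B2 = {m2, n2}
  B3 = {m3, n3}
  B4 = {m4, n4}
m0 ∈ B0, n0 ∈ B0 → same block

P ~ Q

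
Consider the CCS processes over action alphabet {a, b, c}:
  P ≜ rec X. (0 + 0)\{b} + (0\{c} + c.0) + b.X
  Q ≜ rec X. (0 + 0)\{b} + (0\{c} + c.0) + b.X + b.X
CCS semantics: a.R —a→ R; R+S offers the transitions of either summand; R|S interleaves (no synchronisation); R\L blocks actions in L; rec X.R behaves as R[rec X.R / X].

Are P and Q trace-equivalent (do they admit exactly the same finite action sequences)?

YES

P's transition system — 2 states:
  s0 = rec X. (0 + 0)\{b} + (0\{c} + c.0) + b.X ⊢ -b-> s0, -c-> s1
  s1 = 0 ⊢ deadlocked
Q's transition system — 2 states:
  t0 = rec X. (0 + 0)\{b} + (0\{c} + c.0) + b.X + b.X ⊢ -b-> t0, -c-> t1
  t1 = 0 ⊢ deadlocked
Partition-refinement fixed point:
  B0 = {s0, t0}
  B1 = {s1, t1}
s0 ∈ B0, t0 ∈ B0 → same block
Bisimilar ⇒ trace-equivalent.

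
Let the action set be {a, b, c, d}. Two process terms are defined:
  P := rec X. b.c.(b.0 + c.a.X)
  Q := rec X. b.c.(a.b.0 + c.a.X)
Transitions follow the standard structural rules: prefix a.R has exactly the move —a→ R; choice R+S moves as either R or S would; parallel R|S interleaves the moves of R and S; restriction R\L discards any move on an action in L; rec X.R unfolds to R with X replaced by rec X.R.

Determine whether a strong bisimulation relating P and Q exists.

NO

P's transition system — 5 states:
  m0 = rec X. b.c.(b.0 + c.a.X) ⊢ —b→ m1
  m1 = c.(b.0 + c.a.(rec X. b.c.(b.0 + c.a.X))) ⊢ —c→ m2
  m2 = b.0 + c.a.(rec X. b.c.(b.0 + c.a.X)) ⊢ —b→ m3, —c→ m4
  m3 = 0 ⊢ ∅
  m4 = a.(rec X. b.c.(b.0 + c.a.X)) ⊢ —a→ m0
Q's transition system — 6 states:
  n0 = rec X. b.c.(a.b.0 + c.a.X) ⊢ —b→ n1
  n1 = c.(a.b.0 + c.a.(rec X. b.c.(a.b.0 + c.a.X))) ⊢ —c→ n2
  n2 = a.b.0 + c.a.(rec X. b.c.(a.b.0 + c.a.X)) ⊢ —a→ n3, —c→ n4
  n3 = b.0 ⊢ —b→ n5
  n4 = a.(rec X. b.c.(a.b.0 + c.a.X)) ⊢ —a→ n0
  n5 = 0 ⊢ ∅
Coarsest stable partition (strong bisimilarity classes):
  B0 = {m0}
  B1 = {m1}
  B2 = {m2}
  B3 = {m4}
  B4 = {m3, n5}
  B5 = {n0}
  B6 = {n1}
  B7 = {n2}
  B8 = {n3}
  B9 = {n4}
m0 ∈ B0, n0 ∈ B5 → different blocks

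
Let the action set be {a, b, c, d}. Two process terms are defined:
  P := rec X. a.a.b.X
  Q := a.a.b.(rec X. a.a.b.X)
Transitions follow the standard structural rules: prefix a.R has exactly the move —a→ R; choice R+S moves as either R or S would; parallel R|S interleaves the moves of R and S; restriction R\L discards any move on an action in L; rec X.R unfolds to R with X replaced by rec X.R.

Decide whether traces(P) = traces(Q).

Reachable graph of P (3 states):
  s0 = rec X. a.a.b.X → --a--▸ s1
  s1 = a.b.(rec X. a.a.b.X) → --a--▸ s2
  s2 = b.(rec X. a.a.b.X) → --b--▸ s0
Reachable graph of Q (4 states):
  t0 = a.a.b.(rec X. a.a.b.X) → --a--▸ t1
  t1 = a.b.(rec X. a.a.b.X) → --a--▸ t2
  t2 = b.(rec X. a.a.b.X) → --b--▸ t3
  t3 = rec X. a.a.b.X → --a--▸ t1
Partition-refinement fixed point:
  B0 = {s0, t0, t3}
  B1 = {s1, t1}
  B2 = {s2, t2}
s0 ∈ B0, t0 ∈ B0 → same block
Bisimilar ⇒ trace-equivalent.

trace-equivalent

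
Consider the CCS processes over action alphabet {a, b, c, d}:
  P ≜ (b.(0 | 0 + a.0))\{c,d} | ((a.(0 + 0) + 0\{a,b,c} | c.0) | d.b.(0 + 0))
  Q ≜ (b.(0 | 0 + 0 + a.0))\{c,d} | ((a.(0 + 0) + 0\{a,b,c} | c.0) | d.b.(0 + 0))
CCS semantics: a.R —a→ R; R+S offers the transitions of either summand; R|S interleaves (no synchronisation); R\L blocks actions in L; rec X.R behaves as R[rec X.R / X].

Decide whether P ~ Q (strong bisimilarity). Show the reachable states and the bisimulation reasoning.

P ~ Q

P's transition system — 27 states:
  u0 = (b.(0 | 0 + a.0))\{c,d} | ((a.(0 + 0) + 0\{a,b,c} | c.0) | d.b.(0 + 0)) | -a-> u1, -b-> u2, -c-> u3, -d-> u4
  u1 = (b.(0 | 0 + a.0))\{c,d} | ((0 + 0) | d.b.(0 + 0)) | -b-> u5, -d-> u6
  u2 = (0 | 0 + a.0)\{c,d} | ((a.(0 + 0) + 0\{a,b,c} | c.0) | d.b.(0 + 0)) | -a-> u5, -a-> u7, -c-> u8, -d-> u9
  u3 = (b.(0 | 0 + a.0))\{c,d} | (0\{a,b,c} | 0 | d.b.(0 + 0)) | -b-> u8, -d-> u10
  u4 = (b.(0 | 0 + a.0))\{c,d} | ((a.(0 + 0) + 0\{a,b,c} | c.0) | b.(0 + 0)) | -a-> u6, -b-> u11, -b-> u9, -c-> u10
  u5 = (0 | 0 + a.0)\{c,d} | ((0 + 0) | d.b.(0 + 0)) | -a-> u12, -d-> u13
  u6 = (b.(0 | 0 + a.0))\{c,d} | ((0 + 0) | b.(0 + 0)) | -b-> u13, -b-> u14
  u7 = 0\{c,d} | ((a.(0 + 0) + 0\{a,b,c} | c.0) | d.b.(0 + 0)) | -a-> u12, -c-> u15, -d-> u16
  u8 = (0 | 0 + a.0)\{c,d} | (0\{a,b,c} | 0 | d.b.(0 + 0)) | -a-> u15, -d-> u17
  u9 = (0 | 0 + a.0)\{c,d} | ((a.(0 + 0) + 0\{a,b,c} | c.0) | b.(0 + 0)) | -a-> u13, -a-> u16, -b-> u18, -c-> u17
  u10 = (b.(0 | 0 + a.0))\{c,d} | (0\{a,b,c} | 0 | b.(0 + 0)) | -b-> u17, -b-> u19
  u11 = (b.(0 | 0 + a.0))\{c,d} | ((a.(0 + 0) + 0\{a,b,c} | c.0) | (0 + 0)) | -a-> u14, -b-> u18, -c-> u19
  u12 = 0\{c,d} | ((0 + 0) | d.b.(0 + 0)) | -d-> u20
  u13 = (0 | 0 + a.0)\{c,d} | ((0 + 0) | b.(0 + 0)) | -a-> u20, -b-> u21
  u14 = (b.(0 | 0 + a.0))\{c,d} | ((0 + 0) | (0 + 0)) | -b-> u21
  u15 = 0\{c,d} | (0\{a,b,c} | 0 | d.b.(0 + 0)) | -d-> u22
  u16 = 0\{c,d} | ((a.(0 + 0) + 0\{a,b,c} | c.0) | b.(0 + 0)) | -a-> u20, -b-> u23, -c-> u22
  u17 = (0 | 0 + a.0)\{c,d} | (0\{a,b,c} | 0 | b.(0 + 0)) | -a-> u22, -b-> u24
  u18 = (0 | 0 + a.0)\{c,d} | ((a.(0 + 0) + 0\{a,b,c} | c.0) | (0 + 0)) | -a-> u21, -a-> u23, -c-> u24
  u19 = (b.(0 | 0 + a.0))\{c,d} | (0\{a,b,c} | 0 | (0 + 0)) | -b-> u24
  u20 = 0\{c,d} | ((0 + 0) | b.(0 + 0)) | -b-> u25
  u21 = (0 | 0 + a.0)\{c,d} | ((0 + 0) | (0 + 0)) | -a-> u25
  u22 = 0\{c,d} | (0\{a,b,c} | 0 | b.(0 + 0)) | -b-> u26
  u23 = 0\{c,d} | ((a.(0 + 0) + 0\{a,b,c} | c.0) | (0 + 0)) | -a-> u25, -c-> u26
  u24 = (0 | 0 + a.0)\{c,d} | (0\{a,b,c} | 0 | (0 + 0)) | -a-> u26
  u25 = 0\{c,d} | ((0 + 0) | (0 + 0)) | deadlocked
  u26 = 0\{c,d} | (0\{a,b,c} | 0 | (0 + 0)) | deadlocked
Q's transition system — 27 states:
  v0 = (b.(0 | 0 + 0 + a.0))\{c,d} | ((a.(0 + 0) + 0\{a,b,c} | c.0) | d.b.(0 + 0)) | -a-> v1, -b-> v2, -c-> v3, -d-> v4
  v1 = (b.(0 | 0 + 0 + a.0))\{c,d} | ((0 + 0) | d.b.(0 + 0)) | -b-> v5, -d-> v6
  v2 = (0 | 0 + 0 + a.0)\{c,d} | ((a.(0 + 0) + 0\{a,b,c} | c.0) | d.b.(0 + 0)) | -a-> v5, -a-> v7, -c-> v8, -d-> v9
  v3 = (b.(0 | 0 + 0 + a.0))\{c,d} | (0\{a,b,c} | 0 | d.b.(0 + 0)) | -b-> v8, -d-> v10
  v4 = (b.(0 | 0 + 0 + a.0))\{c,d} | ((a.(0 + 0) + 0\{a,b,c} | c.0) | b.(0 + 0)) | -a-> v6, -b-> v11, -b-> v9, -c-> v10
  v5 = (0 | 0 + 0 + a.0)\{c,d} | ((0 + 0) | d.b.(0 + 0)) | -a-> v12, -d-> v13
  v6 = (b.(0 | 0 + 0 + a.0))\{c,d} | ((0 + 0) | b.(0 + 0)) | -b-> v13, -b-> v14
  v7 = 0\{c,d} | ((a.(0 + 0) + 0\{a,b,c} | c.0) | d.b.(0 + 0)) | -a-> v12, -c-> v15, -d-> v16
  v8 = (0 | 0 + 0 + a.0)\{c,d} | (0\{a,b,c} | 0 | d.b.(0 + 0)) | -a-> v15, -d-> v17
  v9 = (0 | 0 + 0 + a.0)\{c,d} | ((a.(0 + 0) + 0\{a,b,c} | c.0) | b.(0 + 0)) | -a-> v13, -a-> v16, -b-> v18, -c-> v17
  v10 = (b.(0 | 0 + 0 + a.0))\{c,d} | (0\{a,b,c} | 0 | b.(0 + 0)) | -b-> v17, -b-> v19
  v11 = (b.(0 | 0 + 0 + a.0))\{c,d} | ((a.(0 + 0) + 0\{a,b,c} | c.0) | (0 + 0)) | -a-> v14, -b-> v18, -c-> v19
  v12 = 0\{c,d} | ((0 + 0) | d.b.(0 + 0)) | -d-> v20
  v13 = (0 | 0 + 0 + a.0)\{c,d} | ((0 + 0) | b.(0 + 0)) | -a-> v20, -b-> v21
  v14 = (b.(0 | 0 + 0 + a.0))\{c,d} | ((0 + 0) | (0 + 0)) | -b-> v21
  v15 = 0\{c,d} | (0\{a,b,c} | 0 | d.b.(0 + 0)) | -d-> v22
  v16 = 0\{c,d} | ((a.(0 + 0) + 0\{a,b,c} | c.0) | b.(0 + 0)) | -a-> v20, -b-> v23, -c-> v22
  v17 = (0 | 0 + 0 + a.0)\{c,d} | (0\{a,b,c} | 0 | b.(0 + 0)) | -a-> v22, -b-> v24
  v18 = (0 | 0 + 0 + a.0)\{c,d} | ((a.(0 + 0) + 0\{a,b,c} | c.0) | (0 + 0)) | -a-> v21, -a-> v23, -c-> v24
  v19 = (b.(0 | 0 + 0 + a.0))\{c,d} | (0\{a,b,c} | 0 | (0 + 0)) | -b-> v24
  v20 = 0\{c,d} | ((0 + 0) | b.(0 + 0)) | -b-> v25
  v21 = (0 | 0 + 0 + a.0)\{c,d} | ((0 + 0) | (0 + 0)) | -a-> v25
  v22 = 0\{c,d} | (0\{a,b,c} | 0 | b.(0 + 0)) | -b-> v26
  v23 = 0\{c,d} | ((a.(0 + 0) + 0\{a,b,c} | c.0) | (0 + 0)) | -a-> v25, -c-> v26
  v24 = (0 | 0 + 0 + a.0)\{c,d} | (0\{a,b,c} | 0 | (0 + 0)) | -a-> v26
  v25 = 0\{c,d} | ((0 + 0) | (0 + 0)) | deadlocked
  v26 = 0\{c,d} | (0\{a,b,c} | 0 | (0 + 0)) | deadlocked
Bisimilarity quotient blocks:
  B0 = {u0, v0}
  B1 = {u4, v4}
  B2 = {u9, v9}
  B3 = {u13, u17, v13, v17}
  B4 = {u20, u22, v20, v22}
  B5 = {u25, u26, v25, v26}
  B6 = {u21, u24, v21, v24}
  B7 = {u18, v18}
  B8 = {u23, v23}
  B9 = {u16, v16}
  B10 = {u10, u6, v10, v6}
  B11 = {u14, u19, v14, v19}
  B12 = {u11, v11}
  B13 = {u2, v2}
  B14 = {u7, v7}
  B15 = {u12, u15, v12, v15}
  B16 = {u5, u8, v5, v8}
  B17 = {u1, u3, v1, v3}
u0 ∈ B0, v0 ∈ B0 → same block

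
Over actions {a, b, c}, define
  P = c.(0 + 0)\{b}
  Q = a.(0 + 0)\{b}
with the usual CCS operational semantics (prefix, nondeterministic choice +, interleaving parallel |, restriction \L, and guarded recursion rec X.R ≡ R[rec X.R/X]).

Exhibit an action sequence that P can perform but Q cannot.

c

LTS(P): 2 reachable states
  m0 = c.(0 + 0)\{b} ⊢ =c=> m1
  m1 = (0 + 0)\{b} ⊢ stopped
LTS(Q): 2 reachable states
  n0 = a.(0 + 0)\{b} ⊢ =a=> n1
  n1 = (0 + 0)\{b} ⊢ stopped
Run σ = ⟨c⟩ on P: start {m0}
  after c @ step 1: {m1}
  P completes σ.
Run σ = ⟨c⟩ on Q: start {n0}
  after c @ step 1: ∅  — Q cannot continue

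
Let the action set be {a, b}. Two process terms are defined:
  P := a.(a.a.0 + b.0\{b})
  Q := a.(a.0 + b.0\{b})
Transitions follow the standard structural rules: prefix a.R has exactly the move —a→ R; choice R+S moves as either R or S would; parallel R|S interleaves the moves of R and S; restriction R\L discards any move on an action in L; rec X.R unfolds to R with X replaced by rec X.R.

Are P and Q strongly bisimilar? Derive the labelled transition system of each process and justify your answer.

LTS(P): 5 reachable states
  s0 = a.(a.a.0 + b.0\{b}) → -a-> s1
  s1 = a.a.0 + b.0\{b} → -a-> s2, -b-> s3
  s2 = a.0 → -a-> s4
  s3 = 0\{b} → deadlocked
  s4 = 0 → deadlocked
LTS(Q): 4 reachable states
  t0 = a.(a.0 + b.0\{b}) → -a-> t1
  t1 = a.0 + b.0\{b} → -a-> t2, -b-> t3
  t2 = 0 → deadlocked
  t3 = 0\{b} → deadlocked
Bisimilarity quotient blocks:
  B0 = {s0}
  B1 = {s1}
  B2 = {s3, s4, t2, t3}
  B3 = {s2}
  B4 = {t0}
  B5 = {t1}
s0 ∈ B0, t0 ∈ B4 → different blocks

P ≁ Q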